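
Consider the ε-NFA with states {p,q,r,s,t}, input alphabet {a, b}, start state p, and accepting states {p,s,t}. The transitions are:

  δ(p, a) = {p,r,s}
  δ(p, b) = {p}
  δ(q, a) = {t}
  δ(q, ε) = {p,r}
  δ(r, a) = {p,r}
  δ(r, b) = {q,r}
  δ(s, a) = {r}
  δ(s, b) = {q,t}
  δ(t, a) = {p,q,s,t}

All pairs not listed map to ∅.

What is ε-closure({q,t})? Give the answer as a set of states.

{p,q,r,t}

Begin with {q,t}.
q →ε {p,r}; add p, r.
ε-closure = {p,q,r,t}.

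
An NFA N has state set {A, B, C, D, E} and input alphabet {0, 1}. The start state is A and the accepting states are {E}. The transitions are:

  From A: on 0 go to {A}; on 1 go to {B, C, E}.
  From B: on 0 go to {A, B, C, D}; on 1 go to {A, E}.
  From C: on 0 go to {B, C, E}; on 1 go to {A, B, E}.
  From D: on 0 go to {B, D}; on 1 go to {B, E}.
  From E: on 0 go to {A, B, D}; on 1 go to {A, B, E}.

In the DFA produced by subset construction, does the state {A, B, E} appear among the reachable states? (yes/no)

Start state of the DFA: {A}.
{A} --0--> {A}  [seen]
{A} --1--> {B, C, E}  [new]
{B, C, E} --0--> {A, B, C, D, E}  [new]
{B, C, E} --1--> {A, B, E}  [new]
{A, B, C, D, E} --0--> {A, B, C, D, E}  [seen]
{A, B, C, D, E} --1--> {A, B, C, E}  [new]
{A, B, E} --0--> {A, B, C, D}  [new]
{A, B, E} --1--> {A, B, C, E}  [seen]
{A, B, C, E} --0--> {A, B, C, D, E}  [seen]
{A, B, C, E} --1--> {A, B, C, E}  [seen]
{A, B, C, D} --0--> {A, B, C, D, E}  [seen]
{A, B, C, D} --1--> {A, B, C, E}  [seen]
Reachable DFA states: {A}, {B, C, E}, {A, B, C, D, E}, {A, B, E}, {A, B, C, E}, {A, B, C, D}.
{A, B, E} is among them.

yes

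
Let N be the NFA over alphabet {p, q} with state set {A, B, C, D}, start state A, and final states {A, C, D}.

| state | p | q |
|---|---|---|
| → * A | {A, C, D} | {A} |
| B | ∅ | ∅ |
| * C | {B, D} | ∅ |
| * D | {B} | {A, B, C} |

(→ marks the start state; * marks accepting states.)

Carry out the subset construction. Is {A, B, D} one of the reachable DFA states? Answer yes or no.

Start state of the DFA: {A}.
{A} --p--> {A, C, D}  [new]
{A} --q--> {A}  [seen]
{A, C, D} --p--> {A, B, C, D}  [new]
{A, C, D} --q--> {A, B, C}  [new]
{A, B, C, D} --p--> {A, B, C, D}  [seen]
{A, B, C, D} --q--> {A, B, C}  [seen]
{A, B, C} --p--> {A, B, C, D}  [seen]
{A, B, C} --q--> {A}  [seen]
Reachable DFA states: {A}, {A, C, D}, {A, B, C, D}, {A, B, C}.
{A, B, D} is not among them.

no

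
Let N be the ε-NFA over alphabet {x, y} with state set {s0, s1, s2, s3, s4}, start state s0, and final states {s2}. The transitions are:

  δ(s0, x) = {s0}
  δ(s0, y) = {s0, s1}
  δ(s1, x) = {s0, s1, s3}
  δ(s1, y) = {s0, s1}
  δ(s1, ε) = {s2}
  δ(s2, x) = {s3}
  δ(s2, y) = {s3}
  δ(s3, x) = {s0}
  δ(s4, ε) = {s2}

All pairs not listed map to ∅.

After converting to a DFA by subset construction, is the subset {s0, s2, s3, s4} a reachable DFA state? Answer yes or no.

no

Start state of the DFA: {s0} (ε-closure of the NFA start).
{s0} --x--> {s0}  [seen]
{s0} --y--> {s0, s1, s2}  [new]
{s0, s1, s2} --x--> {s0, s1, s2, s3}  [new]
{s0, s1, s2} --y--> {s0, s1, s2, s3}  [seen]
{s0, s1, s2, s3} --x--> {s0, s1, s2, s3}  [seen]
{s0, s1, s2, s3} --y--> {s0, s1, s2, s3}  [seen]
Reachable DFA states: {s0}, {s0, s1, s2}, {s0, s1, s2, s3}.
{s0, s2, s3, s4} is not among them.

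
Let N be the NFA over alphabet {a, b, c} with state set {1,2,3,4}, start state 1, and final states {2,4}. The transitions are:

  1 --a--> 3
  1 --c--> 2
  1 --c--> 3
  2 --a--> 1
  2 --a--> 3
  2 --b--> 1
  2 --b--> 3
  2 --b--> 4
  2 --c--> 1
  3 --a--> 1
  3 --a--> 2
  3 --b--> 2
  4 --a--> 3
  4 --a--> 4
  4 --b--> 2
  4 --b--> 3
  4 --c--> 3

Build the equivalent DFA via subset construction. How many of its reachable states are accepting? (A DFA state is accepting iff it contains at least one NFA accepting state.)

Start state of the DFA: {1}.
{1} --a--> {3}  [new]
{1} --b--> ∅  [new]
{1} --c--> {2,3}  [new]
{3} --a--> {1,2}  [new]
{3} --b--> {2}  [new]
{3} --c--> ∅  [seen]
∅ --a--> ∅  [seen]
∅ --b--> ∅  [seen]
∅ --c--> ∅  [seen]
{2,3} --a--> {1,2,3}  [new]
{2,3} --b--> {1,2,3,4}  [new]
{2,3} --c--> {1}  [seen]
{1,2} --a--> {1,3}  [new]
{1,2} --b--> {1,3,4}  [new]
{1,2} --c--> {1,2,3}  [seen]
{2} --a--> {1,3}  [seen]
{2} --b--> {1,3,4}  [seen]
{2} --c--> {1}  [seen]
{1,2,3} --a--> {1,2,3}  [seen]
{1,2,3} --b--> {1,2,3,4}  [seen]
{1,2,3} --c--> {1,2,3}  [seen]
{1,2,3,4} --a--> {1,2,3,4}  [seen]
{1,2,3,4} --b--> {1,2,3,4}  [seen]
{1,2,3,4} --c--> {1,2,3}  [seen]
{1,3} --a--> {1,2,3}  [seen]
{1,3} --b--> {2}  [seen]
{1,3} --c--> {2,3}  [seen]
{1,3,4} --a--> {1,2,3,4}  [seen]
{1,3,4} --b--> {2,3}  [seen]
{1,3,4} --c--> {2,3}  [seen]
Reachable DFA states: {1}, {3}, ∅, {2,3}, {1,2}, {2}, {1,2,3}, {1,2,3,4}, {1,3}, {1,3,4}.
Accepting DFA states (contain an NFA accepting state): {2,3}, {1,2}, {2}, {1,2,3}, {1,2,3,4}, {1,3,4}.

6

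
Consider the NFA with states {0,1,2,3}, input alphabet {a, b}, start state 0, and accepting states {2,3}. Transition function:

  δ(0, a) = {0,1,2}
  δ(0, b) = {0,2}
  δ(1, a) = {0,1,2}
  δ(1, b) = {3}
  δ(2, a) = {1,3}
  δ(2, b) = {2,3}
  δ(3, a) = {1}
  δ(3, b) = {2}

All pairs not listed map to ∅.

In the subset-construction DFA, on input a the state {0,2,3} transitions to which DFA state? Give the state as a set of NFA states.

δ(0,a) = {0,1,2}; δ(2,a) = {1,3}; δ(3,a) = {1}.
Union: {0,1,2,3}.

{0,1,2,3}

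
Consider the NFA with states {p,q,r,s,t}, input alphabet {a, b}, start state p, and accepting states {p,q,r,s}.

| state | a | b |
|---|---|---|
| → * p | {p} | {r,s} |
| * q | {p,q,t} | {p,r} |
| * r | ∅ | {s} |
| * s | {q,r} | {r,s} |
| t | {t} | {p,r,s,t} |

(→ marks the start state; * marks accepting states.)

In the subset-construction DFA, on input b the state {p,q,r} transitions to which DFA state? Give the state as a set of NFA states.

{p,r,s}

δ(p,b) = {r,s}; δ(q,b) = {p,r}; δ(r,b) = {s}.
Union: {p,r,s}.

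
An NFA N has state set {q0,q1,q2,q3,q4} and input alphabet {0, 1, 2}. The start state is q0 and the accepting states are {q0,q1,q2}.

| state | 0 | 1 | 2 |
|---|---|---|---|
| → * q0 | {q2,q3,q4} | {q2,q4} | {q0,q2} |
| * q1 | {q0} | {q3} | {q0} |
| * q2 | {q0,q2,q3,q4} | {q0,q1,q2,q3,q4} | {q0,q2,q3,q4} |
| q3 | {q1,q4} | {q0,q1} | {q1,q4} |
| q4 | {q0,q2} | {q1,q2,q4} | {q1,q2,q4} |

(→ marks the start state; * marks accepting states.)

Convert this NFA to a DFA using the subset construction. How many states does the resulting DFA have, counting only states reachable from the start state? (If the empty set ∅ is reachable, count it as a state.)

6

Start state of the DFA: {q0}.
{q0} --0--> {q2,q3,q4}  [new]
{q0} --1--> {q2,q4}  [new]
{q0} --2--> {q0,q2}  [new]
{q2,q3,q4} --0--> {q0,q1,q2,q3,q4}  [new]
{q2,q3,q4} --1--> {q0,q1,q2,q3,q4}  [seen]
{q2,q3,q4} --2--> {q0,q1,q2,q3,q4}  [seen]
{q2,q4} --0--> {q0,q2,q3,q4}  [new]
{q2,q4} --1--> {q0,q1,q2,q3,q4}  [seen]
{q2,q4} --2--> {q0,q1,q2,q3,q4}  [seen]
{q0,q2} --0--> {q0,q2,q3,q4}  [seen]
{q0,q2} --1--> {q0,q1,q2,q3,q4}  [seen]
{q0,q2} --2--> {q0,q2,q3,q4}  [seen]
{q0,q1,q2,q3,q4} --0--> {q0,q1,q2,q3,q4}  [seen]
{q0,q1,q2,q3,q4} --1--> {q0,q1,q2,q3,q4}  [seen]
{q0,q1,q2,q3,q4} --2--> {q0,q1,q2,q3,q4}  [seen]
{q0,q2,q3,q4} --0--> {q0,q1,q2,q3,q4}  [seen]
{q0,q2,q3,q4} --1--> {q0,q1,q2,q3,q4}  [seen]
{q0,q2,q3,q4} --2--> {q0,q1,q2,q3,q4}  [seen]
Reachable DFA states: {q0}, {q2,q3,q4}, {q2,q4}, {q0,q2}, {q0,q1,q2,q3,q4}, {q0,q2,q3,q4}.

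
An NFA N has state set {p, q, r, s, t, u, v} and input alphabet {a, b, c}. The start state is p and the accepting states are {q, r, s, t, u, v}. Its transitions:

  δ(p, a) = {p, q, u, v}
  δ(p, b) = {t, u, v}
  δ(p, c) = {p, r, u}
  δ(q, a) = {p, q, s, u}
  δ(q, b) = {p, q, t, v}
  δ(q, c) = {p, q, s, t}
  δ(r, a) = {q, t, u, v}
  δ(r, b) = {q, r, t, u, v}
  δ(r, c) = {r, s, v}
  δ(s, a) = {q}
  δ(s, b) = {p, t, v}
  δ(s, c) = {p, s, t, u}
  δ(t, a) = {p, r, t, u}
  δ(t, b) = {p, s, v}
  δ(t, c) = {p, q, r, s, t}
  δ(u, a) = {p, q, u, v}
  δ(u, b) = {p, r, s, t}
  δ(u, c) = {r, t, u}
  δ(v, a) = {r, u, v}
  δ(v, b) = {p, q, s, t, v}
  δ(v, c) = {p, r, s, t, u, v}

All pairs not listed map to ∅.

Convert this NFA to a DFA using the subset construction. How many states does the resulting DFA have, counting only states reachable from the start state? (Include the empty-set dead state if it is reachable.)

10

Start state of the DFA: {p}.
{p} --a--> {p, q, u, v}  [new]
{p} --b--> {t, u, v}  [new]
{p} --c--> {p, r, u}  [new]
{p, q, u, v} --a--> {p, q, r, s, u, v}  [new]
{p, q, u, v} --b--> {p, q, r, s, t, u, v}  [new]
{p, q, u, v} --c--> {p, q, r, s, t, u, v}  [seen]
{t, u, v} --a--> {p, q, r, t, u, v}  [new]
{t, u, v} --b--> {p, q, r, s, t, v}  [new]
{t, u, v} --c--> {p, q, r, s, t, u, v}  [seen]
{p, r, u} --a--> {p, q, t, u, v}  [new]
{p, r, u} --b--> {p, q, r, s, t, u, v}  [seen]
{p, r, u} --c--> {p, r, s, t, u, v}  [new]
{p, q, r, s, u, v} --a--> {p, q, r, s, t, u, v}  [seen]
{p, q, r, s, u, v} --b--> {p, q, r, s, t, u, v}  [seen]
{p, q, r, s, u, v} --c--> {p, q, r, s, t, u, v}  [seen]
{p, q, r, s, t, u, v} --a--> {p, q, r, s, t, u, v}  [seen]
{p, q, r, s, t, u, v} --b--> {p, q, r, s, t, u, v}  [seen]
{p, q, r, s, t, u, v} --c--> {p, q, r, s, t, u, v}  [seen]
{p, q, r, t, u, v} --a--> {p, q, r, s, t, u, v}  [seen]
{p, q, r, t, u, v} --b--> {p, q, r, s, t, u, v}  [seen]
{p, q, r, t, u, v} --c--> {p, q, r, s, t, u, v}  [seen]
{p, q, r, s, t, v} --a--> {p, q, r, s, t, u, v}  [seen]
{p, q, r, s, t, v} --b--> {p, q, r, s, t, u, v}  [seen]
{p, q, r, s, t, v} --c--> {p, q, r, s, t, u, v}  [seen]
{p, q, t, u, v} --a--> {p, q, r, s, t, u, v}  [seen]
{p, q, t, u, v} --b--> {p, q, r, s, t, u, v}  [seen]
{p, q, t, u, v} --c--> {p, q, r, s, t, u, v}  [seen]
{p, r, s, t, u, v} --a--> {p, q, r, t, u, v}  [seen]
{p, r, s, t, u, v} --b--> {p, q, r, s, t, u, v}  [seen]
{p, r, s, t, u, v} --c--> {p, q, r, s, t, u, v}  [seen]
Reachable DFA states: {p}, {p, q, u, v}, {t, u, v}, {p, r, u}, {p, q, r, s, u, v}, {p, q, r, s, t, u, v}, {p, q, r, t, u, v}, {p, q, r, s, t, v}, {p, q, t, u, v}, {p, r, s, t, u, v}.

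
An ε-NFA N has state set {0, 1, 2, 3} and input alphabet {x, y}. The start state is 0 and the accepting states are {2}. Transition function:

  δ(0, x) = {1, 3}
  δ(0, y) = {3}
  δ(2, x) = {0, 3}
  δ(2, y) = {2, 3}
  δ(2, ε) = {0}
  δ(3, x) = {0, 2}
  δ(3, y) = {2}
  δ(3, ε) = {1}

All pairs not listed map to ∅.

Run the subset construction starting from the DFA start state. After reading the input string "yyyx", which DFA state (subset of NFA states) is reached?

{0, 1, 2, 3}

Start: {0}.
δ(0,y) = {3}.
Union: {3}.
ε-closure gives {1, 3}.
After y: {1, 3}.
δ(1,y) = ∅; δ(3,y) = {2}.
Union: {2}.
ε-closure gives {0, 2}.
After y: {0, 2}.
δ(0,y) = {3}; δ(2,y) = {2, 3}.
Union: {2, 3}.
ε-closure gives {0, 1, 2, 3}.
After y: {0, 1, 2, 3}.
δ(0,x) = {1, 3}; δ(1,x) = ∅; δ(2,x) = {0, 3}; δ(3,x) = {0, 2}.
Union: {0, 1, 2, 3}.
After x: {0, 1, 2, 3}.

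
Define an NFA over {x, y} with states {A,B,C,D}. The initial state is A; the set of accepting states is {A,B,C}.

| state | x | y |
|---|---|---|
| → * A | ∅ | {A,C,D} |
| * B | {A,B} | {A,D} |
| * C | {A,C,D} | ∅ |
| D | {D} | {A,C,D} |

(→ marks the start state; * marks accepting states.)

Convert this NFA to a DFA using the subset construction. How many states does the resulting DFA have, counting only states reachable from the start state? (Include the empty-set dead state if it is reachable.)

3

Start state of the DFA: {A}.
{A} --x--> ∅  [new]
{A} --y--> {A,C,D}  [new]
∅ --x--> ∅  [seen]
∅ --y--> ∅  [seen]
{A,C,D} --x--> {A,C,D}  [seen]
{A,C,D} --y--> {A,C,D}  [seen]
Reachable DFA states: {A}, ∅, {A,C,D}.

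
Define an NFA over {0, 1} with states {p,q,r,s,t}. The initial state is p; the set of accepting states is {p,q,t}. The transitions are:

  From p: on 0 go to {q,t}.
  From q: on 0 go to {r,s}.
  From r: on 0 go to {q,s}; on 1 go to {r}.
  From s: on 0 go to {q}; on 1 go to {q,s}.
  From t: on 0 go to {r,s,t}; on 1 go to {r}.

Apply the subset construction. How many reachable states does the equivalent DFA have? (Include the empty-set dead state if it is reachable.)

8

Start state of the DFA: {p}.
{p} --0--> {q,t}  [new]
{p} --1--> ∅  [new]
{q,t} --0--> {r,s,t}  [new]
{q,t} --1--> {r}  [new]
∅ --0--> ∅  [seen]
∅ --1--> ∅  [seen]
{r,s,t} --0--> {q,r,s,t}  [new]
{r,s,t} --1--> {q,r,s}  [new]
{r} --0--> {q,s}  [new]
{r} --1--> {r}  [seen]
{q,r,s,t} --0--> {q,r,s,t}  [seen]
{q,r,s,t} --1--> {q,r,s}  [seen]
{q,r,s} --0--> {q,r,s}  [seen]
{q,r,s} --1--> {q,r,s}  [seen]
{q,s} --0--> {q,r,s}  [seen]
{q,s} --1--> {q,s}  [seen]
Reachable DFA states: {p}, {q,t}, ∅, {r,s,t}, {r}, {q,r,s,t}, {q,r,s}, {q,s}.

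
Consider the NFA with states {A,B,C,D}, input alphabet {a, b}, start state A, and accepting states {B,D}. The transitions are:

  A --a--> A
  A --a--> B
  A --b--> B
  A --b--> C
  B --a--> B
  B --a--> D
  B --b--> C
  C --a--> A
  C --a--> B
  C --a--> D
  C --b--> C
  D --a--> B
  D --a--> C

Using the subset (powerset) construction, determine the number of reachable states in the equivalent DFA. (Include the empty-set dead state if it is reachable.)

6

Start state of the DFA: {A}.
{A} --a--> {A,B}  [new]
{A} --b--> {B,C}  [new]
{A,B} --a--> {A,B,D}  [new]
{A,B} --b--> {B,C}  [seen]
{B,C} --a--> {A,B,D}  [seen]
{B,C} --b--> {C}  [new]
{A,B,D} --a--> {A,B,C,D}  [new]
{A,B,D} --b--> {B,C}  [seen]
{C} --a--> {A,B,D}  [seen]
{C} --b--> {C}  [seen]
{A,B,C,D} --a--> {A,B,C,D}  [seen]
{A,B,C,D} --b--> {B,C}  [seen]
Reachable DFA states: {A}, {A,B}, {B,C}, {A,B,D}, {C}, {A,B,C,D}.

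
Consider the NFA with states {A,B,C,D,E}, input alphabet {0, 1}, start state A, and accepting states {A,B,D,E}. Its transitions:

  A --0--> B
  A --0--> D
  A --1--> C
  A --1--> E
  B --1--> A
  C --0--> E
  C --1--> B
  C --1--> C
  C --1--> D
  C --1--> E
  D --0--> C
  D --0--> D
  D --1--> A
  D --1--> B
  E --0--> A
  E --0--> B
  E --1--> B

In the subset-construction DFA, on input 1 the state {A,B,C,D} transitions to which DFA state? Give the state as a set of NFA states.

{A,B,C,D,E}

δ(A,1) = {C,E}; δ(B,1) = {A}; δ(C,1) = {B,C,D,E}; δ(D,1) = {A,B}.
Union: {A,B,C,D,E}.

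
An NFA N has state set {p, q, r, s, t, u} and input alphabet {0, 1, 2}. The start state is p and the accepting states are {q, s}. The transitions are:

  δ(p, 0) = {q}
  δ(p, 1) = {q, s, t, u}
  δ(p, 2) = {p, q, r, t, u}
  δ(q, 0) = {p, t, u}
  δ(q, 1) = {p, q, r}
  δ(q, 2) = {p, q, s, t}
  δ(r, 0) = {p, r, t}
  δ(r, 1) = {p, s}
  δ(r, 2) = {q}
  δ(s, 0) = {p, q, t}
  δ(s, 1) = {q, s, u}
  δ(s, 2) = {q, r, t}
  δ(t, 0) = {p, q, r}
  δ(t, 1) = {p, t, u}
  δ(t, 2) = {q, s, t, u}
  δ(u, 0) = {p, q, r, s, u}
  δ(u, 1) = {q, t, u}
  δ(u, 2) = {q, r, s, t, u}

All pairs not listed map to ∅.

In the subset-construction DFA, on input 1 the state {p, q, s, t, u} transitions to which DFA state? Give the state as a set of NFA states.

{p, q, r, s, t, u}

δ(p,1) = {q, s, t, u}; δ(q,1) = {p, q, r}; δ(s,1) = {q, s, u}; δ(t,1) = {p, t, u}; δ(u,1) = {q, t, u}.
Union: {p, q, r, s, t, u}.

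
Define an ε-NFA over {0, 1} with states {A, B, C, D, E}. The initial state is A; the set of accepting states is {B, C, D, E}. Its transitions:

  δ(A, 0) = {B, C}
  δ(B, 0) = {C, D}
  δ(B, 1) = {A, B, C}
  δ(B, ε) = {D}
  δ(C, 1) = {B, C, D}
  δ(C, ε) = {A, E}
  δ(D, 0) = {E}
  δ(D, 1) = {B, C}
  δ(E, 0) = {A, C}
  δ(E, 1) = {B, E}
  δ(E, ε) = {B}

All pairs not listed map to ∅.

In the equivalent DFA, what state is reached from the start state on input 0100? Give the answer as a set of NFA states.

{A, B, C, D, E}

Start: {A}.
δ(A,0) = {B, C}.
Union: {B, C}.
ε-closure gives {A, B, C, D, E}.
After 0: {A, B, C, D, E}.
δ(A,1) = ∅; δ(B,1) = {A, B, C}; δ(C,1) = {B, C, D}; δ(D,1) = {B, C}; δ(E,1) = {B, E}.
Union: {A, B, C, D, E}.
After 1: {A, B, C, D, E}.
δ(A,0) = {B, C}; δ(B,0) = {C, D}; δ(C,0) = ∅; δ(D,0) = {E}; δ(E,0) = {A, C}.
Union: {A, B, C, D, E}.
After 0: {A, B, C, D, E}.
δ(A,0) = {B, C}; δ(B,0) = {C, D}; δ(C,0) = ∅; δ(D,0) = {E}; δ(E,0) = {A, C}.
Union: {A, B, C, D, E}.
After 0: {A, B, C, D, E}.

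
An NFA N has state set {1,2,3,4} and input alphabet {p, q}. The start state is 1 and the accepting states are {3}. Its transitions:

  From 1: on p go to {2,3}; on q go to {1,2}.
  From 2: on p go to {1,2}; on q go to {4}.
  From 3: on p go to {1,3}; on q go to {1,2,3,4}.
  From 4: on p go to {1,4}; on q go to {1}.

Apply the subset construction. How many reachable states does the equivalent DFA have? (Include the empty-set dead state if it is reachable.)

Start state of the DFA: {1}.
{1} --p--> {2,3}  [new]
{1} --q--> {1,2}  [new]
{2,3} --p--> {1,2,3}  [new]
{2,3} --q--> {1,2,3,4}  [new]
{1,2} --p--> {1,2,3}  [seen]
{1,2} --q--> {1,2,4}  [new]
{1,2,3} --p--> {1,2,3}  [seen]
{1,2,3} --q--> {1,2,3,4}  [seen]
{1,2,3,4} --p--> {1,2,3,4}  [seen]
{1,2,3,4} --q--> {1,2,3,4}  [seen]
{1,2,4} --p--> {1,2,3,4}  [seen]
{1,2,4} --q--> {1,2,4}  [seen]
Reachable DFA states: {1}, {2,3}, {1,2}, {1,2,3}, {1,2,3,4}, {1,2,4}.

6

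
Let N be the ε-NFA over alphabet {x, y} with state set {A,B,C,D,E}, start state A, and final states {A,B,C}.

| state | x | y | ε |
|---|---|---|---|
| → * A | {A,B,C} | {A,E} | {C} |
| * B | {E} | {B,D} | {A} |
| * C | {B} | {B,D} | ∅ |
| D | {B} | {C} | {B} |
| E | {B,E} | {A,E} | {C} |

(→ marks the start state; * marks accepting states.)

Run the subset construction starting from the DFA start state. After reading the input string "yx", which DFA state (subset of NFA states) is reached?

Start: {A,C}.
δ(A,y) = {A,E}; δ(C,y) = {B,D}.
Union: {A,B,D,E}.
ε-closure gives {A,B,C,D,E}.
After y: {A,B,C,D,E}.
δ(A,x) = {A,B,C}; δ(B,x) = {E}; δ(C,x) = {B}; δ(D,x) = {B}; δ(E,x) = {B,E}.
Union: {A,B,C,E}.
After x: {A,B,C,E}.

{A,B,C,E}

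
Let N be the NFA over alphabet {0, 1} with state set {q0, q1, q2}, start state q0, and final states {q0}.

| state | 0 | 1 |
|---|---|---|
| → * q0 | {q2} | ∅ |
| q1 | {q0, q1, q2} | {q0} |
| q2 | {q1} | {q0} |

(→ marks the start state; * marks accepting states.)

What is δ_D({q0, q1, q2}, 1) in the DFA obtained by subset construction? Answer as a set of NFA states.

δ(q0,1) = ∅; δ(q1,1) = {q0}; δ(q2,1) = {q0}.
Union: {q0}.

{q0}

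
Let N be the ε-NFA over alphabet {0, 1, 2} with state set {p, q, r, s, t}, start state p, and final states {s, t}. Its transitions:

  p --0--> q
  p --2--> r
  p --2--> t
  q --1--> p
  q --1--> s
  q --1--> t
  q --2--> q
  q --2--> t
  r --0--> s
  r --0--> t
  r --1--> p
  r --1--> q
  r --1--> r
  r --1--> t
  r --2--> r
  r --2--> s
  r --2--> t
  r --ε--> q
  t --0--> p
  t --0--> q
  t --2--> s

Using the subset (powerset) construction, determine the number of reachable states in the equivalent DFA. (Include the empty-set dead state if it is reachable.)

11

Start state of the DFA: {p} (ε-closure of the NFA start).
{p} --0--> {q}  [new]
{p} --1--> ∅  [new]
{p} --2--> {q, r, t}  [new]
{q} --0--> ∅  [seen]
{q} --1--> {p, s, t}  [new]
{q} --2--> {q, t}  [new]
∅ --0--> ∅  [seen]
∅ --1--> ∅  [seen]
∅ --2--> ∅  [seen]
{q, r, t} --0--> {p, q, s, t}  [new]
{q, r, t} --1--> {p, q, r, s, t}  [new]
{q, r, t} --2--> {q, r, s, t}  [new]
{p, s, t} --0--> {p, q}  [new]
{p, s, t} --1--> ∅  [seen]
{p, s, t} --2--> {q, r, s, t}  [seen]
{q, t} --0--> {p, q}  [seen]
{q, t} --1--> {p, s, t}  [seen]
{q, t} --2--> {q, s, t}  [new]
{p, q, s, t} --0--> {p, q}  [seen]
{p, q, s, t} --1--> {p, s, t}  [seen]
{p, q, s, t} --2--> {q, r, s, t}  [seen]
{p, q, r, s, t} --0--> {p, q, s, t}  [seen]
{p, q, r, s, t} --1--> {p, q, r, s, t}  [seen]
{p, q, r, s, t} --2--> {q, r, s, t}  [seen]
{q, r, s, t} --0--> {p, q, s, t}  [seen]
{q, r, s, t} --1--> {p, q, r, s, t}  [seen]
{q, r, s, t} --2--> {q, r, s, t}  [seen]
{p, q} --0--> {q}  [seen]
{p, q} --1--> {p, s, t}  [seen]
{p, q} --2--> {q, r, t}  [seen]
{q, s, t} --0--> {p, q}  [seen]
{q, s, t} --1--> {p, s, t}  [seen]
{q, s, t} --2--> {q, s, t}  [seen]
Reachable DFA states: {p}, {q}, ∅, {q, r, t}, {p, s, t}, {q, t}, {p, q, s, t}, {p, q, r, s, t}, {q, r, s, t}, {p, q}, {q, s, t}.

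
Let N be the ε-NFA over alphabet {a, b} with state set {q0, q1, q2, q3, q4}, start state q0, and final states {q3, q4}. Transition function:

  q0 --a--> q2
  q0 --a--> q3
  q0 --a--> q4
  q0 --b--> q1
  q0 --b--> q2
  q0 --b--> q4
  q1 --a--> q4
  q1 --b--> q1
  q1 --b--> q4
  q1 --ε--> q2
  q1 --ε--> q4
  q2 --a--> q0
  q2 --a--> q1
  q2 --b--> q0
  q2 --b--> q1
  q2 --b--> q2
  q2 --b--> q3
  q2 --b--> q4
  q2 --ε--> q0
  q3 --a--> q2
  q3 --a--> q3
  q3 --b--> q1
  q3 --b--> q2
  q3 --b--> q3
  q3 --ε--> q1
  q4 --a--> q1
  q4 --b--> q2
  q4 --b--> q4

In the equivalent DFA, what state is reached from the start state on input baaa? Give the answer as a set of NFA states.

Start: {q0}.
δ(q0,b) = {q1, q2, q4}.
Union: {q1, q2, q4}.
ε-closure gives {q0, q1, q2, q4}.
After b: {q0, q1, q2, q4}.
δ(q0,a) = {q2, q3, q4}; δ(q1,a) = {q4}; δ(q2,a) = {q0, q1}; δ(q4,a) = {q1}.
Union: {q0, q1, q2, q3, q4}.
After a: {q0, q1, q2, q3, q4}.
δ(q0,a) = {q2, q3, q4}; δ(q1,a) = {q4}; δ(q2,a) = {q0, q1}; δ(q3,a) = {q2, q3}; δ(q4,a) = {q1}.
Union: {q0, q1, q2, q3, q4}.
After a: {q0, q1, q2, q3, q4}.
δ(q0,a) = {q2, q3, q4}; δ(q1,a) = {q4}; δ(q2,a) = {q0, q1}; δ(q3,a) = {q2, q3}; δ(q4,a) = {q1}.
Union: {q0, q1, q2, q3, q4}.
After a: {q0, q1, q2, q3, q4}.

{q0, q1, q2, q3, q4}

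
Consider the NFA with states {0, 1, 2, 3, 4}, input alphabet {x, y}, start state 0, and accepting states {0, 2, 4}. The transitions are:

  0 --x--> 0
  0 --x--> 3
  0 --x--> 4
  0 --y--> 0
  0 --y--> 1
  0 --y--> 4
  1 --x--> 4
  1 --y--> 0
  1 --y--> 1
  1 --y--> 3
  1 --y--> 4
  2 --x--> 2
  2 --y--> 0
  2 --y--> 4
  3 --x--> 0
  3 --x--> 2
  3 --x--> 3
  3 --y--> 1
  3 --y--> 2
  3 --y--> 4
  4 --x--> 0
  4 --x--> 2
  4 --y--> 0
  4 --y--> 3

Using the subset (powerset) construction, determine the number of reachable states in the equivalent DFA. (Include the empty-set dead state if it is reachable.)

6

Start state of the DFA: {0}.
{0} --x--> {0, 3, 4}  [new]
{0} --y--> {0, 1, 4}  [new]
{0, 3, 4} --x--> {0, 2, 3, 4}  [new]
{0, 3, 4} --y--> {0, 1, 2, 3, 4}  [new]
{0, 1, 4} --x--> {0, 2, 3, 4}  [seen]
{0, 1, 4} --y--> {0, 1, 3, 4}  [new]
{0, 2, 3, 4} --x--> {0, 2, 3, 4}  [seen]
{0, 2, 3, 4} --y--> {0, 1, 2, 3, 4}  [seen]
{0, 1, 2, 3, 4} --x--> {0, 2, 3, 4}  [seen]
{0, 1, 2, 3, 4} --y--> {0, 1, 2, 3, 4}  [seen]
{0, 1, 3, 4} --x--> {0, 2, 3, 4}  [seen]
{0, 1, 3, 4} --y--> {0, 1, 2, 3, 4}  [seen]
Reachable DFA states: {0}, {0, 3, 4}, {0, 1, 4}, {0, 2, 3, 4}, {0, 1, 2, 3, 4}, {0, 1, 3, 4}.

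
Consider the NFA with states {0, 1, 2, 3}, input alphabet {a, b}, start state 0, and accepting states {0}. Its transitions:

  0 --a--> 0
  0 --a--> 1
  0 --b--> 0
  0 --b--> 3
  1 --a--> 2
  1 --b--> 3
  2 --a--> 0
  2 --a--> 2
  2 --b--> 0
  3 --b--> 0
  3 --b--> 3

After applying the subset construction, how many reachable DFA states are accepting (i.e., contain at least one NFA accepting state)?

4

Start state of the DFA: {0}.
{0} --a--> {0, 1}  [new]
{0} --b--> {0, 3}  [new]
{0, 1} --a--> {0, 1, 2}  [new]
{0, 1} --b--> {0, 3}  [seen]
{0, 3} --a--> {0, 1}  [seen]
{0, 3} --b--> {0, 3}  [seen]
{0, 1, 2} --a--> {0, 1, 2}  [seen]
{0, 1, 2} --b--> {0, 3}  [seen]
Reachable DFA states: {0}, {0, 1}, {0, 3}, {0, 1, 2}.
Accepting DFA states (contain an NFA accepting state): {0}, {0, 1}, {0, 3}, {0, 1, 2}.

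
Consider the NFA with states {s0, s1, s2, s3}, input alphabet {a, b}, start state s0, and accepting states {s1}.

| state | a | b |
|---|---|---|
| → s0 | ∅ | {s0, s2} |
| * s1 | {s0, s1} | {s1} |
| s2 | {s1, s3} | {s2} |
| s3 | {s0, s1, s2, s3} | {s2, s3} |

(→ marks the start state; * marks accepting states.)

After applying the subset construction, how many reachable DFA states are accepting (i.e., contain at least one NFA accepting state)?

Start state of the DFA: {s0}.
{s0} --a--> ∅  [new]
{s0} --b--> {s0, s2}  [new]
∅ --a--> ∅  [seen]
∅ --b--> ∅  [seen]
{s0, s2} --a--> {s1, s3}  [new]
{s0, s2} --b--> {s0, s2}  [seen]
{s1, s3} --a--> {s0, s1, s2, s3}  [new]
{s1, s3} --b--> {s1, s2, s3}  [new]
{s0, s1, s2, s3} --a--> {s0, s1, s2, s3}  [seen]
{s0, s1, s2, s3} --b--> {s0, s1, s2, s3}  [seen]
{s1, s2, s3} --a--> {s0, s1, s2, s3}  [seen]
{s1, s2, s3} --b--> {s1, s2, s3}  [seen]
Reachable DFA states: {s0}, ∅, {s0, s2}, {s1, s3}, {s0, s1, s2, s3}, {s1, s2, s3}.
Accepting DFA states (contain an NFA accepting state): {s1, s3}, {s0, s1, s2, s3}, {s1, s2, s3}.

3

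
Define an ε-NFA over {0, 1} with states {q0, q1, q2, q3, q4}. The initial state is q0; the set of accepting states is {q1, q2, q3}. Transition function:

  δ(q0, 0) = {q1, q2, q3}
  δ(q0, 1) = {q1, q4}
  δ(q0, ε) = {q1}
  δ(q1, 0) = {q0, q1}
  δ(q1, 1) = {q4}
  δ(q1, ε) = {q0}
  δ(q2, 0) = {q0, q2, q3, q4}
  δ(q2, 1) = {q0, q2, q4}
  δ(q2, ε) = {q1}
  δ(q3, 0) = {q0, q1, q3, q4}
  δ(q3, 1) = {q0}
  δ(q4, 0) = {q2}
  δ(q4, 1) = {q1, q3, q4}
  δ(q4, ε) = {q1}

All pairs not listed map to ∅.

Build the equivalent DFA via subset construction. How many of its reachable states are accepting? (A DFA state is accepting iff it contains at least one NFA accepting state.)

6

Start state of the DFA: {q0, q1} (ε-closure of the NFA start).
{q0, q1} --0--> {q0, q1, q2, q3}  [new]
{q0, q1} --1--> {q0, q1, q4}  [new]
{q0, q1, q2, q3} --0--> {q0, q1, q2, q3, q4}  [new]
{q0, q1, q2, q3} --1--> {q0, q1, q2, q4}  [new]
{q0, q1, q4} --0--> {q0, q1, q2, q3}  [seen]
{q0, q1, q4} --1--> {q0, q1, q3, q4}  [new]
{q0, q1, q2, q3, q4} --0--> {q0, q1, q2, q3, q4}  [seen]
{q0, q1, q2, q3, q4} --1--> {q0, q1, q2, q3, q4}  [seen]
{q0, q1, q2, q4} --0--> {q0, q1, q2, q3, q4}  [seen]
{q0, q1, q2, q4} --1--> {q0, q1, q2, q3, q4}  [seen]
{q0, q1, q3, q4} --0--> {q0, q1, q2, q3, q4}  [seen]
{q0, q1, q3, q4} --1--> {q0, q1, q3, q4}  [seen]
Reachable DFA states: {q0, q1}, {q0, q1, q2, q3}, {q0, q1, q4}, {q0, q1, q2, q3, q4}, {q0, q1, q2, q4}, {q0, q1, q3, q4}.
Accepting DFA states (contain an NFA accepting state): {q0, q1}, {q0, q1, q2, q3}, {q0, q1, q4}, {q0, q1, q2, q3, q4}, {q0, q1, q2, q4}, {q0, q1, q3, q4}.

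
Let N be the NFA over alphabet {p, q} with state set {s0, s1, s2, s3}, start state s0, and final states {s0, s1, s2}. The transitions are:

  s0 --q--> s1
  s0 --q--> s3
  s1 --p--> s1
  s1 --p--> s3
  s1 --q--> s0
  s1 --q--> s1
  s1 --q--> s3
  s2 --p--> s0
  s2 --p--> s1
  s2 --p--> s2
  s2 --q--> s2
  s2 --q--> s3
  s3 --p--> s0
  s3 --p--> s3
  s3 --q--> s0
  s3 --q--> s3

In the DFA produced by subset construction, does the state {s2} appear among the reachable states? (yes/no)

Start state of the DFA: {s0}.
{s0} --p--> ∅  [new]
{s0} --q--> {s1, s3}  [new]
∅ --p--> ∅  [seen]
∅ --q--> ∅  [seen]
{s1, s3} --p--> {s0, s1, s3}  [new]
{s1, s3} --q--> {s0, s1, s3}  [seen]
{s0, s1, s3} --p--> {s0, s1, s3}  [seen]
{s0, s1, s3} --q--> {s0, s1, s3}  [seen]
Reachable DFA states: {s0}, ∅, {s1, s3}, {s0, s1, s3}.
{s2} is not among them.

no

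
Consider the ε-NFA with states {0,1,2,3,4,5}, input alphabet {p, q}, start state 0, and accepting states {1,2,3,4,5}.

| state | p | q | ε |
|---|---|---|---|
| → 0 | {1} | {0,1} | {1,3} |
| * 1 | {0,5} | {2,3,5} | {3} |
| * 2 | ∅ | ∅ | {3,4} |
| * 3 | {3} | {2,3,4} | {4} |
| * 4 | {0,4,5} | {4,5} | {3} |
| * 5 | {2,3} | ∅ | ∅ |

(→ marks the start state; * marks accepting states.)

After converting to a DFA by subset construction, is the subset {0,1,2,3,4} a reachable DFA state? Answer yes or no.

Start state of the DFA: {0,1,3,4} (ε-closure of the NFA start).
{0,1,3,4} --p--> {0,1,3,4,5}  [new]
{0,1,3,4} --q--> {0,1,2,3,4,5}  [new]
{0,1,3,4,5} --p--> {0,1,2,3,4,5}  [seen]
{0,1,3,4,5} --q--> {0,1,2,3,4,5}  [seen]
{0,1,2,3,4,5} --p--> {0,1,2,3,4,5}  [seen]
{0,1,2,3,4,5} --q--> {0,1,2,3,4,5}  [seen]
Reachable DFA states: {0,1,3,4}, {0,1,3,4,5}, {0,1,2,3,4,5}.
{0,1,2,3,4} is not among them.

no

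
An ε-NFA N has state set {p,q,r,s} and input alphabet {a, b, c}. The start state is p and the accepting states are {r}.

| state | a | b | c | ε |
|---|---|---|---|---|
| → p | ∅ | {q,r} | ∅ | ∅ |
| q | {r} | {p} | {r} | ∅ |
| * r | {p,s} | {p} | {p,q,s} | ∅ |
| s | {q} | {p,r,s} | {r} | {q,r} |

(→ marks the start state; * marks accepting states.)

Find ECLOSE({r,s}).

Begin with {r,s}.
s →ε {q,r}; add q.
ε-closure = {q,r,s}.

{q,r,s}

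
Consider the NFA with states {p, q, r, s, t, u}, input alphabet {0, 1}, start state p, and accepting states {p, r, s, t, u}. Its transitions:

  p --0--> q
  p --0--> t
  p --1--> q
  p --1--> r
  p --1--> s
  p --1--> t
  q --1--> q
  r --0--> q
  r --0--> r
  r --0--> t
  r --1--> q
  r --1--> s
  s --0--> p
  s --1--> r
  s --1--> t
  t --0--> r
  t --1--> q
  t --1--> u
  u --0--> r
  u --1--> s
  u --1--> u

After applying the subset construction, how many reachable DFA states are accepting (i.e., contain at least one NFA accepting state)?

11

Start state of the DFA: {p}.
{p} --0--> {q, t}  [new]
{p} --1--> {q, r, s, t}  [new]
{q, t} --0--> {r}  [new]
{q, t} --1--> {q, u}  [new]
{q, r, s, t} --0--> {p, q, r, t}  [new]
{q, r, s, t} --1--> {q, r, s, t, u}  [new]
{r} --0--> {q, r, t}  [new]
{r} --1--> {q, s}  [new]
{q, u} --0--> {r}  [seen]
{q, u} --1--> {q, s, u}  [new]
{p, q, r, t} --0--> {q, r, t}  [seen]
{p, q, r, t} --1--> {q, r, s, t, u}  [seen]
{q, r, s, t, u} --0--> {p, q, r, t}  [seen]
{q, r, s, t, u} --1--> {q, r, s, t, u}  [seen]
{q, r, t} --0--> {q, r, t}  [seen]
{q, r, t} --1--> {q, s, u}  [seen]
{q, s} --0--> {p}  [seen]
{q, s} --1--> {q, r, t}  [seen]
{q, s, u} --0--> {p, r}  [new]
{q, s, u} --1--> {q, r, s, t, u}  [seen]
{p, r} --0--> {q, r, t}  [seen]
{p, r} --1--> {q, r, s, t}  [seen]
Reachable DFA states: {p}, {q, t}, {q, r, s, t}, {r}, {q, u}, {p, q, r, t}, {q, r, s, t, u}, {q, r, t}, {q, s}, {q, s, u}, {p, r}.
Accepting DFA states (contain an NFA accepting state): {p}, {q, t}, {q, r, s, t}, {r}, {q, u}, {p, q, r, t}, {q, r, s, t, u}, {q, r, t}, {q, s}, {q, s, u}, {p, r}.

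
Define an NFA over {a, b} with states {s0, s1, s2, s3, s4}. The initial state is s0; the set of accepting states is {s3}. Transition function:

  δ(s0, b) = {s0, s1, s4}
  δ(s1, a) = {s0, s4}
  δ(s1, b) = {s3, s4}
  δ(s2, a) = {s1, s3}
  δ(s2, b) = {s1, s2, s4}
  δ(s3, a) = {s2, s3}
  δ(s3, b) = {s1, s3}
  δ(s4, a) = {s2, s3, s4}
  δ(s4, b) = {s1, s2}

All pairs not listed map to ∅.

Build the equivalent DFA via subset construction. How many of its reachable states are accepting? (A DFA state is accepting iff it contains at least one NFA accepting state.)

3

Start state of the DFA: {s0}.
{s0} --a--> ∅  [new]
{s0} --b--> {s0, s1, s4}  [new]
∅ --a--> ∅  [seen]
∅ --b--> ∅  [seen]
{s0, s1, s4} --a--> {s0, s2, s3, s4}  [new]
{s0, s1, s4} --b--> {s0, s1, s2, s3, s4}  [new]
{s0, s2, s3, s4} --a--> {s1, s2, s3, s4}  [new]
{s0, s2, s3, s4} --b--> {s0, s1, s2, s3, s4}  [seen]
{s0, s1, s2, s3, s4} --a--> {s0, s1, s2, s3, s4}  [seen]
{s0, s1, s2, s3, s4} --b--> {s0, s1, s2, s3, s4}  [seen]
{s1, s2, s3, s4} --a--> {s0, s1, s2, s3, s4}  [seen]
{s1, s2, s3, s4} --b--> {s1, s2, s3, s4}  [seen]
Reachable DFA states: {s0}, ∅, {s0, s1, s4}, {s0, s2, s3, s4}, {s0, s1, s2, s3, s4}, {s1, s2, s3, s4}.
Accepting DFA states (contain an NFA accepting state): {s0, s2, s3, s4}, {s0, s1, s2, s3, s4}, {s1, s2, s3, s4}.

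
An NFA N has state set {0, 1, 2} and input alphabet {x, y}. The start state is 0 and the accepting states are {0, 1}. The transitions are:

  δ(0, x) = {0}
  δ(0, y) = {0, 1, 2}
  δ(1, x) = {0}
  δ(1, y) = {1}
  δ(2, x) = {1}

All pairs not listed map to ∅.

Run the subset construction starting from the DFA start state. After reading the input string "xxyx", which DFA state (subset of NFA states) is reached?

{0, 1}

Start: {0}.
δ(0,x) = {0}.
Union: {0}.
After x: {0}.
δ(0,x) = {0}.
Union: {0}.
After x: {0}.
δ(0,y) = {0, 1, 2}.
Union: {0, 1, 2}.
After y: {0, 1, 2}.
δ(0,x) = {0}; δ(1,x) = {0}; δ(2,x) = {1}.
Union: {0, 1}.
After x: {0, 1}.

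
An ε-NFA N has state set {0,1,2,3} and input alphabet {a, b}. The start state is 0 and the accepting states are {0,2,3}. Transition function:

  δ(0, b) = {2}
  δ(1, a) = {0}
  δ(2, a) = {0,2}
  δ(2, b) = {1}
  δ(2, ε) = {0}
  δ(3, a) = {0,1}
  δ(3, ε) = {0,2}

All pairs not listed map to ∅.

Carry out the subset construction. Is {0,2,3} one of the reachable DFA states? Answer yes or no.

Start state of the DFA: {0} (ε-closure of the NFA start).
{0} --a--> ∅  [new]
{0} --b--> {0,2}  [new]
∅ --a--> ∅  [seen]
∅ --b--> ∅  [seen]
{0,2} --a--> {0,2}  [seen]
{0,2} --b--> {0,1,2}  [new]
{0,1,2} --a--> {0,2}  [seen]
{0,1,2} --b--> {0,1,2}  [seen]
Reachable DFA states: {0}, ∅, {0,2}, {0,1,2}.
{0,2,3} is not among them.

no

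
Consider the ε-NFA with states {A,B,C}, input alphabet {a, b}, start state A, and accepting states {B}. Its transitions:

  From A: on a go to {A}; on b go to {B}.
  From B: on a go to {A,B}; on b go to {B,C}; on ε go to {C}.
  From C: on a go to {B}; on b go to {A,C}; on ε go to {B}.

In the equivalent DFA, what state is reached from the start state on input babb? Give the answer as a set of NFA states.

Start: {A}.
δ(A,b) = {B}.
Union: {B}.
ε-closure gives {B,C}.
After b: {B,C}.
δ(B,a) = {A,B}; δ(C,a) = {B}.
Union: {A,B}.
ε-closure gives {A,B,C}.
After a: {A,B,C}.
δ(A,b) = {B}; δ(B,b) = {B,C}; δ(C,b) = {A,C}.
Union: {A,B,C}.
After b: {A,B,C}.
δ(A,b) = {B}; δ(B,b) = {B,C}; δ(C,b) = {A,C}.
Union: {A,B,C}.
After b: {A,B,C}.

{A,B,C}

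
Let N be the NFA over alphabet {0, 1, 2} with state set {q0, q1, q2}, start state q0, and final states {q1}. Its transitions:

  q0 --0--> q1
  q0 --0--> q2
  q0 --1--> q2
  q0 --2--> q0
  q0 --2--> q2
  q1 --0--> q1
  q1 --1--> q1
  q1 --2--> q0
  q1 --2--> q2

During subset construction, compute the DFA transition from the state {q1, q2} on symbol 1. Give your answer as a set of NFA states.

{q1}

δ(q1,1) = {q1}; δ(q2,1) = ∅.
Union: {q1}.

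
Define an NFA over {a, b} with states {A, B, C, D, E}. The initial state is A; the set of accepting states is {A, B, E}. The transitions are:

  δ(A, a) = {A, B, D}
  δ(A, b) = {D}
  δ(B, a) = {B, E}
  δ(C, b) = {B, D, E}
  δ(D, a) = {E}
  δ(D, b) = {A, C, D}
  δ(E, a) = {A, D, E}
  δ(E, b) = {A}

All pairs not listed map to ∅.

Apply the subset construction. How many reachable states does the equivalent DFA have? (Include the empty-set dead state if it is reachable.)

8

Start state of the DFA: {A}.
{A} --a--> {A, B, D}  [new]
{A} --b--> {D}  [new]
{A, B, D} --a--> {A, B, D, E}  [new]
{A, B, D} --b--> {A, C, D}  [new]
{D} --a--> {E}  [new]
{D} --b--> {A, C, D}  [seen]
{A, B, D, E} --a--> {A, B, D, E}  [seen]
{A, B, D, E} --b--> {A, C, D}  [seen]
{A, C, D} --a--> {A, B, D, E}  [seen]
{A, C, D} --b--> {A, B, C, D, E}  [new]
{E} --a--> {A, D, E}  [new]
{E} --b--> {A}  [seen]
{A, B, C, D, E} --a--> {A, B, D, E}  [seen]
{A, B, C, D, E} --b--> {A, B, C, D, E}  [seen]
{A, D, E} --a--> {A, B, D, E}  [seen]
{A, D, E} --b--> {A, C, D}  [seen]
Reachable DFA states: {A}, {A, B, D}, {D}, {A, B, D, E}, {A, C, D}, {E}, {A, B, C, D, E}, {A, D, E}.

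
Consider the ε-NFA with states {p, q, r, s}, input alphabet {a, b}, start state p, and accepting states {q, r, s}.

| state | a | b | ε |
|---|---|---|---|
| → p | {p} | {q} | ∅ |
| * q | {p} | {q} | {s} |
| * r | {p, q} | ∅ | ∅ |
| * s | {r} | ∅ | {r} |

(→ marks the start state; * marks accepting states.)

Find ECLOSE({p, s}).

{p, r, s}

Begin with {p, s}.
s →ε {r}; add r.
ε-closure = {p, r, s}.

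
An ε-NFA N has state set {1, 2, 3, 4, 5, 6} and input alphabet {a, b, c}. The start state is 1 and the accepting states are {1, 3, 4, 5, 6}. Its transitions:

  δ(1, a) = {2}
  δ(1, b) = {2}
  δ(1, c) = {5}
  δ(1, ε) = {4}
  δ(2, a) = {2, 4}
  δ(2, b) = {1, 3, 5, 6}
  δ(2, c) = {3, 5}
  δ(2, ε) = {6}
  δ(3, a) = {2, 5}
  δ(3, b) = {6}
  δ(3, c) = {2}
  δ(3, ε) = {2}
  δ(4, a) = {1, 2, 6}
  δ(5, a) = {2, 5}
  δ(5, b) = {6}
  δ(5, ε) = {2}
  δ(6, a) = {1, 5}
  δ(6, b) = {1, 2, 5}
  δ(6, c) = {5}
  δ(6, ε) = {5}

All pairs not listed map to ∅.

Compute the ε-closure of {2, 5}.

Begin with {2, 5}.
2 →ε {6}; add 6.
ε-closure = {2, 5, 6}.

{2, 5, 6}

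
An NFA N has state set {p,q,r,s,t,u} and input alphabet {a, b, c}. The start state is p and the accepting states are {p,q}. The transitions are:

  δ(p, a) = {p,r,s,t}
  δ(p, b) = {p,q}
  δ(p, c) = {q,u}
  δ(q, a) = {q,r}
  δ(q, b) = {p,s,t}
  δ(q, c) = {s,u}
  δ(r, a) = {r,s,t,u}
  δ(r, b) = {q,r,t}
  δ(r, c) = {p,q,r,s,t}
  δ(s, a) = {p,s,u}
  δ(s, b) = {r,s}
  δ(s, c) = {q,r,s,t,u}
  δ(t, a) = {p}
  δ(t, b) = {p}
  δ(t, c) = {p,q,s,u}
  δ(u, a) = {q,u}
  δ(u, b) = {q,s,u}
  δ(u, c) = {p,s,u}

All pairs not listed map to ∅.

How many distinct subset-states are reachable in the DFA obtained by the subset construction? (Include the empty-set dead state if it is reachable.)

Start state of the DFA: {p}.
{p} --a--> {p,r,s,t}  [new]
{p} --b--> {p,q}  [new]
{p} --c--> {q,u}  [new]
{p,r,s,t} --a--> {p,r,s,t,u}  [new]
{p,r,s,t} --b--> {p,q,r,s,t}  [new]
{p,r,s,t} --c--> {p,q,r,s,t,u}  [new]
{p,q} --a--> {p,q,r,s,t}  [seen]
{p,q} --b--> {p,q,s,t}  [new]
{p,q} --c--> {q,s,u}  [new]
{q,u} --a--> {q,r,u}  [new]
{q,u} --b--> {p,q,s,t,u}  [new]
{q,u} --c--> {p,s,u}  [new]
{p,r,s,t,u} --a--> {p,q,r,s,t,u}  [seen]
{p,r,s,t,u} --b--> {p,q,r,s,t,u}  [seen]
{p,r,s,t,u} --c--> {p,q,r,s,t,u}  [seen]
{p,q,r,s,t} --a--> {p,q,r,s,t,u}  [seen]
{p,q,r,s,t} --b--> {p,q,r,s,t}  [seen]
{p,q,r,s,t} --c--> {p,q,r,s,t,u}  [seen]
{p,q,r,s,t,u} --a--> {p,q,r,s,t,u}  [seen]
{p,q,r,s,t,u} --b--> {p,q,r,s,t,u}  [seen]
{p,q,r,s,t,u} --c--> {p,q,r,s,t,u}  [seen]
{p,q,s,t} --a--> {p,q,r,s,t,u}  [seen]
{p,q,s,t} --b--> {p,q,r,s,t}  [seen]
{p,q,s,t} --c--> {p,q,r,s,t,u}  [seen]
{q,s,u} --a--> {p,q,r,s,u}  [new]
{q,s,u} --b--> {p,q,r,s,t,u}  [seen]
{q,s,u} --c--> {p,q,r,s,t,u}  [seen]
{q,r,u} --a--> {q,r,s,t,u}  [new]
{q,r,u} --b--> {p,q,r,s,t,u}  [seen]
{q,r,u} --c--> {p,q,r,s,t,u}  [seen]
{p,q,s,t,u} --a--> {p,q,r,s,t,u}  [seen]
{p,q,s,t,u} --b--> {p,q,r,s,t,u}  [seen]
{p,q,s,t,u} --c--> {p,q,r,s,t,u}  [seen]
{p,s,u} --a--> {p,q,r,s,t,u}  [seen]
{p,s,u} --b--> {p,q,r,s,u}  [seen]
{p,s,u} --c--> {p,q,r,s,t,u}  [seen]
{p,q,r,s,u} --a--> {p,q,r,s,t,u}  [seen]
{p,q,r,s,u} --b--> {p,q,r,s,t,u}  [seen]
{p,q,r,s,u} --c--> {p,q,r,s,t,u}  [seen]
{q,r,s,t,u} --a--> {p,q,r,s,t,u}  [seen]
{q,r,s,t,u} --b--> {p,q,r,s,t,u}  [seen]
{q,r,s,t,u} --c--> {p,q,r,s,t,u}  [seen]
Reachable DFA states: {p}, {p,r,s,t}, {p,q}, {q,u}, {p,r,s,t,u}, {p,q,r,s,t}, {p,q,r,s,t,u}, {p,q,s,t}, {q,s,u}, {q,r,u}, {p,q,s,t,u}, {p,s,u}, {p,q,r,s,u}, {q,r,s,t,u}.

14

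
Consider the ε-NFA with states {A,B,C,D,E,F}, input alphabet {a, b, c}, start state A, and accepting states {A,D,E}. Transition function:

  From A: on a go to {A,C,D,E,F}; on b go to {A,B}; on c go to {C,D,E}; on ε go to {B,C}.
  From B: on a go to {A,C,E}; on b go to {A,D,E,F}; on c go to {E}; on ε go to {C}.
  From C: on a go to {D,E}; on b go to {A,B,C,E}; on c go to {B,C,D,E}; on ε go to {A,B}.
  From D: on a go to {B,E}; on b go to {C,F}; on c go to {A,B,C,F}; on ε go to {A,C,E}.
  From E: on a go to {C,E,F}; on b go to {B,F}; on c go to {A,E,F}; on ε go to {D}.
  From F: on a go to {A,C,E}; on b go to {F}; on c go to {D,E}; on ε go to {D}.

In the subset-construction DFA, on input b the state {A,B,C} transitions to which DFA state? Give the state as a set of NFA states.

{A,B,C,D,E,F}

δ(A,b) = {A,B}; δ(B,b) = {A,D,E,F}; δ(C,b) = {A,B,C,E}.
Union: {A,B,C,D,E,F}.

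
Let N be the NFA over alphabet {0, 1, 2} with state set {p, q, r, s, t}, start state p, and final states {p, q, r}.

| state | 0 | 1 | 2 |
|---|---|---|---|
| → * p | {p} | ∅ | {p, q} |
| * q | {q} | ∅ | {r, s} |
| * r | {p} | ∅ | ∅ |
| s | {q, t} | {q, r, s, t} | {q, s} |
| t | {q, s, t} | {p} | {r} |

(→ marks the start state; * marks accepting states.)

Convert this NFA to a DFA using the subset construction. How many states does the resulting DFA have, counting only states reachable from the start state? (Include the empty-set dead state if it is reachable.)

9

Start state of the DFA: {p}.
{p} --0--> {p}  [seen]
{p} --1--> ∅  [new]
{p} --2--> {p, q}  [new]
∅ --0--> ∅  [seen]
∅ --1--> ∅  [seen]
∅ --2--> ∅  [seen]
{p, q} --0--> {p, q}  [seen]
{p, q} --1--> ∅  [seen]
{p, q} --2--> {p, q, r, s}  [new]
{p, q, r, s} --0--> {p, q, t}  [new]
{p, q, r, s} --1--> {q, r, s, t}  [new]
{p, q, r, s} --2--> {p, q, r, s}  [seen]
{p, q, t} --0--> {p, q, s, t}  [new]
{p, q, t} --1--> {p}  [seen]
{p, q, t} --2--> {p, q, r, s}  [seen]
{q, r, s, t} --0--> {p, q, s, t}  [seen]
{q, r, s, t} --1--> {p, q, r, s, t}  [new]
{q, r, s, t} --2--> {q, r, s}  [new]
{p, q, s, t} --0--> {p, q, s, t}  [seen]
{p, q, s, t} --1--> {p, q, r, s, t}  [seen]
{p, q, s, t} --2--> {p, q, r, s}  [seen]
{p, q, r, s, t} --0--> {p, q, s, t}  [seen]
{p, q, r, s, t} --1--> {p, q, r, s, t}  [seen]
{p, q, r, s, t} --2--> {p, q, r, s}  [seen]
{q, r, s} --0--> {p, q, t}  [seen]
{q, r, s} --1--> {q, r, s, t}  [seen]
{q, r, s} --2--> {q, r, s}  [seen]
Reachable DFA states: {p}, ∅, {p, q}, {p, q, r, s}, {p, q, t}, {q, r, s, t}, {p, q, s, t}, {p, q, r, s, t}, {q, r, s}.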